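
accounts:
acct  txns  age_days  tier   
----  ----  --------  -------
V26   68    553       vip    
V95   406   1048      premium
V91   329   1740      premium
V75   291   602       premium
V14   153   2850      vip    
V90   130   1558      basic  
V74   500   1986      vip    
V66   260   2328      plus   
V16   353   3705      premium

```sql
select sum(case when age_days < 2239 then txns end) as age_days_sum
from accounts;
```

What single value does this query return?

acct=V26: ✓ → 68
acct=V95: ✓ → 406
acct=V91: ✓ → 329
acct=V75: ✓ → 291
acct=V14: ✗
acct=V90: ✓ → 130
acct=V74: ✓ → 500
acct=V66: ✗
acct=V16: ✗
age_days_sum = 68 + 406 + 329 + 291 + 130 + 500 = 1724

1724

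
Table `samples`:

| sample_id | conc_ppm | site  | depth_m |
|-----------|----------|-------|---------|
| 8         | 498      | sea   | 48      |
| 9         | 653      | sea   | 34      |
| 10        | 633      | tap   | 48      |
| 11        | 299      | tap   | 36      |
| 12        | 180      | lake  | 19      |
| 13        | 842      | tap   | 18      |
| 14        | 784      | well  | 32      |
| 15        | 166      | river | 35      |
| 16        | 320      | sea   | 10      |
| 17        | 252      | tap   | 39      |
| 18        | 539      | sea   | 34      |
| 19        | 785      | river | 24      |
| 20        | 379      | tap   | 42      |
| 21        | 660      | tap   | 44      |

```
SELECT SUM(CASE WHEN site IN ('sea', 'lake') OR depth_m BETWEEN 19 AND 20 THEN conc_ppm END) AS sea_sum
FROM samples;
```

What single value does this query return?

2190

sample_id=8: ✓ → 498
sample_id=9: ✓ → 653
sample_id=10: ✗
sample_id=11: ✗
sample_id=12: ✓ → 180
sample_id=13: ✗
sample_id=14: ✗
sample_id=15: ✗
sample_id=16: ✓ → 320
sample_id=17: ✗
sample_id=18: ✓ → 539
sample_id=19: ✗
sample_id=20: ✗
sample_id=21: ✗
sea_sum = 498 + 653 + 180 + 320 + 539 = 2190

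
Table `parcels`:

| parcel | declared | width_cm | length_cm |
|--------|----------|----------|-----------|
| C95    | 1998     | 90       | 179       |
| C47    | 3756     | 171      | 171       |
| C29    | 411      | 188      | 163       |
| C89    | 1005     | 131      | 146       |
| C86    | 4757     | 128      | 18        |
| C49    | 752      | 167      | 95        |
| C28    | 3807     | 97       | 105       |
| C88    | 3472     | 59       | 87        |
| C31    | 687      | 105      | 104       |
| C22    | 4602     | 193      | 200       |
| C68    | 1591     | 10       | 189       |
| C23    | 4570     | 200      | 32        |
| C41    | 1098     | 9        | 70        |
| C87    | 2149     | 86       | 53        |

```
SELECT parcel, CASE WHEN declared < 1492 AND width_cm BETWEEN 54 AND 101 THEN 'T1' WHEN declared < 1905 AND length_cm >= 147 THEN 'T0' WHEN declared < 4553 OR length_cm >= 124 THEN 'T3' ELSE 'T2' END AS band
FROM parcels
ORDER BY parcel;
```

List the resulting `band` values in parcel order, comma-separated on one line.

parcel=C22: declared < 4553 OR length_cm >= 124 → T3
parcel=C23: ELSE → T2
parcel=C28: declared < 4553 OR length_cm >= 124 → T3
parcel=C29: declared < 1905 AND length_cm >= 147 → T0
parcel=C31: declared < 4553 OR length_cm >= 124 → T3
parcel=C41: declared < 4553 OR length_cm >= 124 → T3
parcel=C47: declared < 4553 OR length_cm >= 124 → T3
parcel=C49: declared < 4553 OR length_cm >= 124 → T3
parcel=C68: declared < 1905 AND length_cm >= 147 → T0
parcel=C86: ELSE → T2
parcel=C87: declared < 4553 OR length_cm >= 124 → T3
parcel=C88: declared < 4553 OR length_cm >= 124 → T3
parcel=C89: declared < 4553 OR length_cm >= 124 → T3
parcel=C95: declared < 4553 OR length_cm >= 124 → T3

T3, T2, T3, T0, T3, T3, T3, T3, T0, T2, T3, T3, T3, T3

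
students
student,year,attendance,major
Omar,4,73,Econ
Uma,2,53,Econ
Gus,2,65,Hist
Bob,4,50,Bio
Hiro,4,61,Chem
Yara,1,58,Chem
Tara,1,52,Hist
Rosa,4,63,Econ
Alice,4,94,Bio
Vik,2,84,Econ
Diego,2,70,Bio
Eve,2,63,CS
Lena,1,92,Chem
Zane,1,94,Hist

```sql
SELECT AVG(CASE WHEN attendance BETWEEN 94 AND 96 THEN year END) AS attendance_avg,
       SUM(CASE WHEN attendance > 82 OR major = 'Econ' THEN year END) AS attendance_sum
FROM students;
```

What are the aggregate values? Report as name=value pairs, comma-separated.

attendance_avg=2.5, attendance_sum=18

[attendance_avg: attendance BETWEEN 94 AND 96]
student=Omar: ✗
student=Uma: ✗
student=Gus: ✗
student=Bob: ✗
student=Hiro: ✗
student=Yara: ✗
student=Tara: ✗
student=Rosa: ✗
student=Alice: ✓ → 4
student=Vik: ✗
student=Diego: ✗
student=Eve: ✗
student=Lena: ✗
student=Zane: ✓ → 1
attendance_avg = (4 + 1) / 2 = 2.5
—
[attendance_sum: attendance > 82 OR major = 'Econ']
student=Omar: ✓ → 4
student=Uma: ✓ → 2
student=Gus: ✗
student=Bob: ✗
student=Hiro: ✗
student=Yara: ✗
student=Tara: ✗
student=Rosa: ✓ → 4
student=Alice: ✓ → 4
student=Vik: ✓ → 2
student=Diego: ✗
student=Eve: ✗
student=Lena: ✓ → 1
student=Zane: ✓ → 1
attendance_sum = 4 + 2 + 4 + 4 + 2 + 1 + 1 = 18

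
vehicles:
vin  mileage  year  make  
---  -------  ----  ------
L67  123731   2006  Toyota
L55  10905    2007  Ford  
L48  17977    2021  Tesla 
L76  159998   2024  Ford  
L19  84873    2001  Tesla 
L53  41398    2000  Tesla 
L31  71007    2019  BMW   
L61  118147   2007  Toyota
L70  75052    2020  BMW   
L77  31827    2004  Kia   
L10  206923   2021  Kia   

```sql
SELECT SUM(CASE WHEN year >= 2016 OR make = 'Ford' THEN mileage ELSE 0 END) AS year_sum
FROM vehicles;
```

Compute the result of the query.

vin=L67: ✗
vin=L55: ✓ → 10905
vin=L48: ✓ → 17977
vin=L76: ✓ → 159998
vin=L19: ✗
vin=L53: ✗
vin=L31: ✓ → 71007
vin=L61: ✗
vin=L70: ✓ → 75052
vin=L77: ✗
vin=L10: ✓ → 206923
year_sum = 10905 + 17977 + 159998 + 71007 + 75052 + 206923 = 541862

541862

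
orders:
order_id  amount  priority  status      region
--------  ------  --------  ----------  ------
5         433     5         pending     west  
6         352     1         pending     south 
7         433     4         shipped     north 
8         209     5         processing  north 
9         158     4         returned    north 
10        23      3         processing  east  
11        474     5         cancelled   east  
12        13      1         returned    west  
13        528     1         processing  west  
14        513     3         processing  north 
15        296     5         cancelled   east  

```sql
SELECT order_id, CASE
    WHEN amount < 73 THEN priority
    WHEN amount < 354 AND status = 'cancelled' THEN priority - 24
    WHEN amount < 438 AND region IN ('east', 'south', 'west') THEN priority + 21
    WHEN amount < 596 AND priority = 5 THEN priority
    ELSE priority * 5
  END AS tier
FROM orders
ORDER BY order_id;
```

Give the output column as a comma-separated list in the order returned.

26, 22, 20, 5, 20, 3, 5, 1, 5, 15, -19

order_id=5: amount < 438 AND region IN ('east', 'south', 'west') → 26
order_id=6: amount < 438 AND region IN ('east', 'south', 'west') → 22
order_id=7: ELSE → 20
order_id=8: amount < 596 AND priority = 5 → 5
order_id=9: ELSE → 20
order_id=10: amount < 73 → 3
order_id=11: amount < 596 AND priority = 5 → 5
order_id=12: amount < 73 → 1
order_id=13: ELSE → 5
order_id=14: ELSE → 15
order_id=15: amount < 354 AND status = 'cancelled' → -19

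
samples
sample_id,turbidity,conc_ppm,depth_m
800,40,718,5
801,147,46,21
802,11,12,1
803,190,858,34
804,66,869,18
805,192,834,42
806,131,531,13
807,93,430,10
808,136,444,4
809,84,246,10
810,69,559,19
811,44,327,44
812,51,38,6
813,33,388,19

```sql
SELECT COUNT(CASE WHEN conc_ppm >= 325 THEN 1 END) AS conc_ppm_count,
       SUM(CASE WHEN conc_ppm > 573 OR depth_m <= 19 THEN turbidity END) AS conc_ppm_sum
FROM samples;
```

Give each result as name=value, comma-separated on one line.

conc_ppm_count=10, conc_ppm_sum=1096

[conc_ppm_count: conc_ppm >= 325]
sample_id=800: ✓ → 1
sample_id=801: ✗
sample_id=802: ✗
sample_id=803: ✓ → 1
sample_id=804: ✓ → 1
sample_id=805: ✓ → 1
sample_id=806: ✓ → 1
sample_id=807: ✓ → 1
sample_id=808: ✓ → 1
sample_id=809: ✗
sample_id=810: ✓ → 1
sample_id=811: ✓ → 1
sample_id=812: ✗
sample_id=813: ✓ → 1
conc_ppm_count = COUNT(1, 1, 1, 1, 1, 1, 1, 1, 1, 1) = 10
—
[conc_ppm_sum: conc_ppm > 573 OR depth_m <= 19]
sample_id=800: ✓ → 40
sample_id=801: ✗
sample_id=802: ✓ → 11
sample_id=803: ✓ → 190
sample_id=804: ✓ → 66
sample_id=805: ✓ → 192
sample_id=806: ✓ → 131
sample_id=807: ✓ → 93
sample_id=808: ✓ → 136
sample_id=809: ✓ → 84
sample_id=810: ✓ → 69
sample_id=811: ✗
sample_id=812: ✓ → 51
sample_id=813: ✓ → 33
conc_ppm_sum = 40 + 11 + 190 + 66 + 192 + 131 + 93 + 136 + 84 + 69 + 51 + 33 = 1096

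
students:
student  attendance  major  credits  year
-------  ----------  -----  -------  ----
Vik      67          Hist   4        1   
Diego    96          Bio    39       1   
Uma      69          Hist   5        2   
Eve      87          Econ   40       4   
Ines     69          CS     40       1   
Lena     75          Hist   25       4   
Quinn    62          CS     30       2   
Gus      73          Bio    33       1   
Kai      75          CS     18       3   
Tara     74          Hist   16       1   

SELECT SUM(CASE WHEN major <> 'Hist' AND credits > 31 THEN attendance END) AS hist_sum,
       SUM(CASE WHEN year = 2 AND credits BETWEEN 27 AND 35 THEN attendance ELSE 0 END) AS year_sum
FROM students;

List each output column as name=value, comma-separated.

hist_sum=325, year_sum=62

[hist_sum: major <> 'Hist' AND credits > 31]
student=Vik: ✗
student=Diego: ✓ → 96
student=Uma: ✗
student=Eve: ✓ → 87
student=Ines: ✓ → 69
student=Lena: ✗
student=Quinn: ✗
student=Gus: ✓ → 73
student=Kai: ✗
student=Tara: ✗
hist_sum = 96 + 87 + 69 + 73 = 325
—
[year_sum: year = 2 AND credits BETWEEN 27 AND 35]
student=Vik: ✗
student=Diego: ✗
student=Uma: ✗
student=Eve: ✗
student=Ines: ✗
student=Lena: ✗
student=Quinn: ✓ → 62
student=Gus: ✗
student=Kai: ✗
student=Tara: ✗
year_sum = 62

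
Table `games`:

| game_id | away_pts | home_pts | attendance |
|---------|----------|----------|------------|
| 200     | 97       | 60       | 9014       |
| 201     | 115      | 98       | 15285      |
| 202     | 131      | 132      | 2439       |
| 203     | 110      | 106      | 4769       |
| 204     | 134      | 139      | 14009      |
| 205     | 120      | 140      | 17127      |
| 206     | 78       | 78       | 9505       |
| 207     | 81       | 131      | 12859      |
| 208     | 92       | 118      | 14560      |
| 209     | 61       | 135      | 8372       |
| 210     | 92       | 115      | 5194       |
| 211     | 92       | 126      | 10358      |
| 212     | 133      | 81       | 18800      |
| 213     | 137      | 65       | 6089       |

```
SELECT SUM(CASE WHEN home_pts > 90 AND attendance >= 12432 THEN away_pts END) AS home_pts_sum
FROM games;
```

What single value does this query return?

game_id=200: ✗
game_id=201: ✓ → 115
game_id=202: ✗
game_id=203: ✗
game_id=204: ✓ → 134
game_id=205: ✓ → 120
game_id=206: ✗
game_id=207: ✓ → 81
game_id=208: ✓ → 92
game_id=209: ✗
game_id=210: ✗
game_id=211: ✗
game_id=212: ✗
game_id=213: ✗
home_pts_sum = 115 + 134 + 120 + 81 + 92 = 542

542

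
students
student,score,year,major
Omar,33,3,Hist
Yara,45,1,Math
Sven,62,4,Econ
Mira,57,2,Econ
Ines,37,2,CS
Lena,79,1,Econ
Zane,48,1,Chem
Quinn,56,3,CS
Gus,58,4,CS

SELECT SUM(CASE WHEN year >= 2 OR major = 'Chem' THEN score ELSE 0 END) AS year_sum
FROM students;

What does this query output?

student=Omar: ✓ → 33
student=Yara: ✗
student=Sven: ✓ → 62
student=Mira: ✓ → 57
student=Ines: ✓ → 37
student=Lena: ✗
student=Zane: ✓ → 48
student=Quinn: ✓ → 56
student=Gus: ✓ → 58
year_sum = 33 + 62 + 57 + 37 + 48 + 56 + 58 = 351

351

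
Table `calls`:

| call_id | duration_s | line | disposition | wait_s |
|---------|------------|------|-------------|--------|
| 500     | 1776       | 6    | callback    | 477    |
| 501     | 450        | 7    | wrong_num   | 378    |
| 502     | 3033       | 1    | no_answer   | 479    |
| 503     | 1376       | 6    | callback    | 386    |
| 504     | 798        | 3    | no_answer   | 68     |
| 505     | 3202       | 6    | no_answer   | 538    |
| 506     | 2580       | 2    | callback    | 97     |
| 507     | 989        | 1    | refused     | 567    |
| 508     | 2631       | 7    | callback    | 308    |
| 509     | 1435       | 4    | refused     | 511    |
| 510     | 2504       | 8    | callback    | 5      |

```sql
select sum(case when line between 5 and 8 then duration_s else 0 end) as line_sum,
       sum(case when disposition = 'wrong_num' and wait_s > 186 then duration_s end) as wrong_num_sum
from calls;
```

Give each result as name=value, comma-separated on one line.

line_sum=11939, wrong_num_sum=450

[line_sum: line between 5 and 8]
call_id=500: ✓ → 1776
call_id=501: ✓ → 450
call_id=502: ✗
call_id=503: ✓ → 1376
call_id=504: ✗
call_id=505: ✓ → 3202
call_id=506: ✗
call_id=507: ✗
call_id=508: ✓ → 2631
call_id=509: ✗
call_id=510: ✓ → 2504
line_sum = 1776 + 450 + 1376 + 3202 + 2631 + 2504 = 11939
—
[wrong_num_sum: disposition = 'wrong_num' and wait_s > 186]
call_id=500: ✗
call_id=501: ✓ → 450
call_id=502: ✗
call_id=503: ✗
call_id=504: ✗
call_id=505: ✗
call_id=506: ✗
call_id=507: ✗
call_id=508: ✗
call_id=509: ✗
call_id=510: ✗
wrong_num_sum = 450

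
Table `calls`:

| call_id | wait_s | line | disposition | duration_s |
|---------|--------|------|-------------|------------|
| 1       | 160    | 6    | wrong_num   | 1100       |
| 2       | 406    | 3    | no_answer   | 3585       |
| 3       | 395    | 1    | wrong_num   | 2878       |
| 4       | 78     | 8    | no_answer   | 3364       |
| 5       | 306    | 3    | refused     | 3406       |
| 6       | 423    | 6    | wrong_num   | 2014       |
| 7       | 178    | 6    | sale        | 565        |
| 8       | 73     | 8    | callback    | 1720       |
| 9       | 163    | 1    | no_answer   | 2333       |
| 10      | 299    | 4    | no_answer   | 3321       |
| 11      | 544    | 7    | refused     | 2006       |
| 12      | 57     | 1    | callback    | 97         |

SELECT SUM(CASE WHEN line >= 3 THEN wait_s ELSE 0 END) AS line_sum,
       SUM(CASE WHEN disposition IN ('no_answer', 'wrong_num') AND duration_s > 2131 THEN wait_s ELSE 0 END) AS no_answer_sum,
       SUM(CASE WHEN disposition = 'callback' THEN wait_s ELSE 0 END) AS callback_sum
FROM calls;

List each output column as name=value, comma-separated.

[line_sum: line >= 3]
call_id=1: ✓ → 160
call_id=2: ✓ → 406
call_id=3: ✗
call_id=4: ✓ → 78
call_id=5: ✓ → 306
call_id=6: ✓ → 423
call_id=7: ✓ → 178
call_id=8: ✓ → 73
call_id=9: ✗
call_id=10: ✓ → 299
call_id=11: ✓ → 544
call_id=12: ✗
line_sum = 160 + 406 + 78 + 306 + 423 + 178 + 73 + 299 + 544 = 2467
—
[no_answer_sum: disposition IN ('no_answer', 'wrong_num') AND duration_s > 2131]
call_id=1: ✗
call_id=2: ✓ → 406
call_id=3: ✓ → 395
call_id=4: ✓ → 78
call_id=5: ✗
call_id=6: ✗
call_id=7: ✗
call_id=8: ✗
call_id=9: ✓ → 163
call_id=10: ✓ → 299
call_id=11: ✗
call_id=12: ✗
no_answer_sum = 406 + 395 + 78 + 163 + 299 = 1341
—
[callback_sum: disposition = 'callback']
call_id=1: ✗
call_id=2: ✗
call_id=3: ✗
call_id=4: ✗
call_id=5: ✗
call_id=6: ✗
call_id=7: ✗
call_id=8: ✓ → 73
call_id=9: ✗
call_id=10: ✗
call_id=11: ✗
call_id=12: ✓ → 57
callback_sum = 73 + 57 = 130

line_sum=2467, no_answer_sum=1341, callback_sum=130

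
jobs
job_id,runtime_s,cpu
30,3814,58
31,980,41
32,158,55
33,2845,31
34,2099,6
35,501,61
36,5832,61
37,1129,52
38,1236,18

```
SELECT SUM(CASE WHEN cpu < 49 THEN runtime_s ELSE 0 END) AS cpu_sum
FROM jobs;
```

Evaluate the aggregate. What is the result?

7160

job_id=30: ✗
job_id=31: ✓ → 980
job_id=32: ✗
job_id=33: ✓ → 2845
job_id=34: ✓ → 2099
job_id=35: ✗
job_id=36: ✗
job_id=37: ✗
job_id=38: ✓ → 1236
cpu_sum = 980 + 2845 + 2099 + 1236 = 7160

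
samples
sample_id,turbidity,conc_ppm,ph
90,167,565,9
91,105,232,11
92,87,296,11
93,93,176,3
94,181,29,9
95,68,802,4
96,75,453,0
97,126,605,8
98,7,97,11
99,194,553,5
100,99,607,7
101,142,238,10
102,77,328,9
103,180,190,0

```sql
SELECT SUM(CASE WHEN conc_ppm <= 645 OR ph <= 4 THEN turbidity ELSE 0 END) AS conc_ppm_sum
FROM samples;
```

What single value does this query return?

sample_id=90: ✓ → 167
sample_id=91: ✓ → 105
sample_id=92: ✓ → 87
sample_id=93: ✓ → 93
sample_id=94: ✓ → 181
sample_id=95: ✓ → 68
sample_id=96: ✓ → 75
sample_id=97: ✓ → 126
sample_id=98: ✓ → 7
sample_id=99: ✓ → 194
sample_id=100: ✓ → 99
sample_id=101: ✓ → 142
sample_id=102: ✓ → 77
sample_id=103: ✓ → 180
conc_ppm_sum = 167 + 105 + 87 + 93 + 181 + 68 + 75 + 126 + 7 + 194 + 99 + 142 + 77 + 180 = 1601

1601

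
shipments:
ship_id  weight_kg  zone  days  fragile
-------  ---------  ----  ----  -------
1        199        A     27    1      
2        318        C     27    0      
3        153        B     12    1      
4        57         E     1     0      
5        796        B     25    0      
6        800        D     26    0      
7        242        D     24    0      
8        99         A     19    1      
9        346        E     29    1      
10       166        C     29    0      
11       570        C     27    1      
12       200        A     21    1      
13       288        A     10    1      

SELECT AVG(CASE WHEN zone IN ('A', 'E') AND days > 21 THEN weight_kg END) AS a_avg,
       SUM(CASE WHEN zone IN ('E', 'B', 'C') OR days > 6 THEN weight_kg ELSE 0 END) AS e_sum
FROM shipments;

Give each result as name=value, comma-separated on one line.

a_avg=272.5, e_sum=4234

[a_avg: zone IN ('A', 'E') AND days > 21]
ship_id=1: ✓ → 199
ship_id=2: ✗
ship_id=3: ✗
ship_id=4: ✗
ship_id=5: ✗
ship_id=6: ✗
ship_id=7: ✗
ship_id=8: ✗
ship_id=9: ✓ → 346
ship_id=10: ✗
ship_id=11: ✗
ship_id=12: ✗
ship_id=13: ✗
a_avg = (199 + 346) / 2 = 272.5
—
[e_sum: zone IN ('E', 'B', 'C') OR days > 6]
ship_id=1: ✓ → 199
ship_id=2: ✓ → 318
ship_id=3: ✓ → 153
ship_id=4: ✓ → 57
ship_id=5: ✓ → 796
ship_id=6: ✓ → 800
ship_id=7: ✓ → 242
ship_id=8: ✓ → 99
ship_id=9: ✓ → 346
ship_id=10: ✓ → 166
ship_id=11: ✓ → 570
ship_id=12: ✓ → 200
ship_id=13: ✓ → 288
e_sum = 199 + 318 + 153 + 57 + 796 + 800 + 242 + 99 + 346 + 166 + 570 + 200 + 288 = 4234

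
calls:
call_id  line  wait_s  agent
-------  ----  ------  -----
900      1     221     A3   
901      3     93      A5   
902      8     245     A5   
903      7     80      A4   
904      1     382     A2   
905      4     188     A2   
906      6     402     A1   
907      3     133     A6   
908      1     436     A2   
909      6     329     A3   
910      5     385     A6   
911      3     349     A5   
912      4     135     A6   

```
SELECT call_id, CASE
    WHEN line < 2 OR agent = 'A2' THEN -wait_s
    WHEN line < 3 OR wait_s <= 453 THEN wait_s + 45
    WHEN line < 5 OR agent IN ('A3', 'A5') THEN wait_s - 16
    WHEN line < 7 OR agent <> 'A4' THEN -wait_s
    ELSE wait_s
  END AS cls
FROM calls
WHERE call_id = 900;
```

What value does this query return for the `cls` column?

call_id = 900: line=1, wait_s=221, agent=A3.
line < 2 OR agent = 'A2' → true → -221

-221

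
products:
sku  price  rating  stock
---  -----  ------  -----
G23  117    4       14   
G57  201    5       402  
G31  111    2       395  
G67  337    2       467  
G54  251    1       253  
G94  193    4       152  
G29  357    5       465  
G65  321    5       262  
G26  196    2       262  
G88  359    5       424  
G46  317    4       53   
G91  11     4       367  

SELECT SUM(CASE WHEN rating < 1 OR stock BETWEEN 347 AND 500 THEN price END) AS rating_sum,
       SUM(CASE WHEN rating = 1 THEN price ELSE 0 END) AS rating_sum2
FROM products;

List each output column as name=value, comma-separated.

rating_sum=1376, rating_sum2=251

[rating_sum: rating < 1 OR stock BETWEEN 347 AND 500]
sku=G23: ✗
sku=G57: ✓ → 201
sku=G31: ✓ → 111
sku=G67: ✓ → 337
sku=G54: ✗
sku=G94: ✗
sku=G29: ✓ → 357
sku=G65: ✗
sku=G26: ✗
sku=G88: ✓ → 359
sku=G46: ✗
sku=G91: ✓ → 11
rating_sum = 201 + 111 + 337 + 357 + 359 + 11 = 1376
—
[rating_sum2: rating = 1]
sku=G23: ✗
sku=G57: ✗
sku=G31: ✗
sku=G67: ✗
sku=G54: ✓ → 251
sku=G94: ✗
sku=G29: ✗
sku=G65: ✗
sku=G26: ✗
sku=G88: ✗
sku=G46: ✗
sku=G91: ✗
rating_sum2 = 251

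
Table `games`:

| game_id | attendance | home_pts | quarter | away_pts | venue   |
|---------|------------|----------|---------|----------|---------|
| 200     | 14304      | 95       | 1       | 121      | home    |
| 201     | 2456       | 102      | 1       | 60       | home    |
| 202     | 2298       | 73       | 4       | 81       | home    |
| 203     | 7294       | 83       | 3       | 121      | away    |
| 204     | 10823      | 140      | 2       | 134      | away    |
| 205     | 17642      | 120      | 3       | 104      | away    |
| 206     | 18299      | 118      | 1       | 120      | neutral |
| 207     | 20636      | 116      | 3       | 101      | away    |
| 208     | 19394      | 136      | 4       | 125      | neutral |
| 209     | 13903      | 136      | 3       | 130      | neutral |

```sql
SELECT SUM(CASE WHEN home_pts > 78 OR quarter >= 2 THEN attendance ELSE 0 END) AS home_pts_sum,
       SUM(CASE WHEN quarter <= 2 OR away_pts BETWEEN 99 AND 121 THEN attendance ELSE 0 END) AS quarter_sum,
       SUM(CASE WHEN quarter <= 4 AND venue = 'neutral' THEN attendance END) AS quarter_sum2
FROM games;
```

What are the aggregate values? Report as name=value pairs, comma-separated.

home_pts_sum=127049, quarter_sum=91454, quarter_sum2=51596

[home_pts_sum: home_pts > 78 OR quarter >= 2]
game_id=200: ✓ → 14304
game_id=201: ✓ → 2456
game_id=202: ✓ → 2298
game_id=203: ✓ → 7294
game_id=204: ✓ → 10823
game_id=205: ✓ → 17642
game_id=206: ✓ → 18299
game_id=207: ✓ → 20636
game_id=208: ✓ → 19394
game_id=209: ✓ → 13903
home_pts_sum = 14304 + 2456 + 2298 + 7294 + 10823 + 17642 + 18299 + 20636 + 19394 + 13903 = 127049
—
[quarter_sum: quarter <= 2 OR away_pts BETWEEN 99 AND 121]
game_id=200: ✓ → 14304
game_id=201: ✓ → 2456
game_id=202: ✗
game_id=203: ✓ → 7294
game_id=204: ✓ → 10823
game_id=205: ✓ → 17642
game_id=206: ✓ → 18299
game_id=207: ✓ → 20636
game_id=208: ✗
game_id=209: ✗
quarter_sum = 14304 + 2456 + 7294 + 10823 + 17642 + 18299 + 20636 = 91454
—
[quarter_sum2: quarter <= 4 AND venue = 'neutral']
game_id=200: ✗
game_id=201: ✗
game_id=202: ✗
game_id=203: ✗
game_id=204: ✗
game_id=205: ✗
game_id=206: ✓ → 18299
game_id=207: ✗
game_id=208: ✓ → 19394
game_id=209: ✓ → 13903
quarter_sum2 = 18299 + 19394 + 13903 = 51596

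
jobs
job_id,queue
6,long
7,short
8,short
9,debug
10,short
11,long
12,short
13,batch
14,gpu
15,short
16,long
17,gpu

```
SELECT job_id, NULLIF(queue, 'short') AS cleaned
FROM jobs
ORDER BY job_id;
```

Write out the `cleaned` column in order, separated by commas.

job_id=6: queue=long vs short: differ → long
job_id=7: queue=short vs short: equal → NULL
job_id=8: queue=short vs short: equal → NULL
job_id=9: queue=debug vs short: differ → debug
job_id=10: queue=short vs short: equal → NULL
job_id=11: queue=long vs short: differ → long
job_id=12: queue=short vs short: equal → NULL
job_id=13: queue=batch vs short: differ → batch
job_id=14: queue=gpu vs short: differ → gpu
job_id=15: queue=short vs short: equal → NULL
job_id=16: queue=long vs short: differ → long
job_id=17: queue=gpu vs short: differ → gpu

long, NULL, NULL, debug, NULL, long, NULL, batch, gpu, NULL, long, gpu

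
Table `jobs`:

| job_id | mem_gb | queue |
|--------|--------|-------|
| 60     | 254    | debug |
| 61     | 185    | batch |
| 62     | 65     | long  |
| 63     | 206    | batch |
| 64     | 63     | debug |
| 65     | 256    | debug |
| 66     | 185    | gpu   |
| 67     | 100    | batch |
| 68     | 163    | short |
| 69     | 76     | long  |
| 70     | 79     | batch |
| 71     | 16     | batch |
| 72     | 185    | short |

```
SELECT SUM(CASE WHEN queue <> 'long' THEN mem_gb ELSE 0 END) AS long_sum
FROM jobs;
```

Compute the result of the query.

job_id=60: ✓ → 254
job_id=61: ✓ → 185
job_id=62: ✗
job_id=63: ✓ → 206
job_id=64: ✓ → 63
job_id=65: ✓ → 256
job_id=66: ✓ → 185
job_id=67: ✓ → 100
job_id=68: ✓ → 163
job_id=69: ✗
job_id=70: ✓ → 79
job_id=71: ✓ → 16
job_id=72: ✓ → 185
long_sum = 254 + 185 + 206 + 63 + 256 + 185 + 100 + 163 + 79 + 16 + 185 = 1692

1692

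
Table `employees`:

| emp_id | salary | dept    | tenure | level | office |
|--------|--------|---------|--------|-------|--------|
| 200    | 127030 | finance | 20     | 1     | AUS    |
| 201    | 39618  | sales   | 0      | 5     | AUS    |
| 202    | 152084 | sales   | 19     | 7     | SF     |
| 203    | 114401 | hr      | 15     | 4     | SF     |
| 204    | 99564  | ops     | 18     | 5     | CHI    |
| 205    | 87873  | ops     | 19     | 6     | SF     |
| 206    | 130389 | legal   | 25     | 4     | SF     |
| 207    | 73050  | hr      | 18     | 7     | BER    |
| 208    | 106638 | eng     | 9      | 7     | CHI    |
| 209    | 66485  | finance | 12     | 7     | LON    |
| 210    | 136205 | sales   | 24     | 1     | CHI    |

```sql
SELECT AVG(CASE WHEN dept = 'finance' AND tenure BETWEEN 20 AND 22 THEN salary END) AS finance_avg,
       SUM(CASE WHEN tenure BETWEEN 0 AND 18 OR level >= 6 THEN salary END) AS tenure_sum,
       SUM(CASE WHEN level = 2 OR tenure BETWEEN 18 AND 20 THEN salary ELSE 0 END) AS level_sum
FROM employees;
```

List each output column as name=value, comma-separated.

finance_avg=127030, tenure_sum=739713, level_sum=539601

[finance_avg: dept = 'finance' AND tenure BETWEEN 20 AND 22]
emp_id=200: ✓ → 127030
emp_id=201: ✗
emp_id=202: ✗
emp_id=203: ✗
emp_id=204: ✗
emp_id=205: ✗
emp_id=206: ✗
emp_id=207: ✗
emp_id=208: ✗
emp_id=209: ✗
emp_id=210: ✗
finance_avg = 127030
—
[tenure_sum: tenure BETWEEN 0 AND 18 OR level >= 6]
emp_id=200: ✗
emp_id=201: ✓ → 39618
emp_id=202: ✓ → 152084
emp_id=203: ✓ → 114401
emp_id=204: ✓ → 99564
emp_id=205: ✓ → 87873
emp_id=206: ✗
emp_id=207: ✓ → 73050
emp_id=208: ✓ → 106638
emp_id=209: ✓ → 66485
emp_id=210: ✗
tenure_sum = 39618 + 152084 + 114401 + 99564 + 87873 + 73050 + 106638 + 66485 = 739713
—
[level_sum: level = 2 OR tenure BETWEEN 18 AND 20]
emp_id=200: ✓ → 127030
emp_id=201: ✗
emp_id=202: ✓ → 152084
emp_id=203: ✗
emp_id=204: ✓ → 99564
emp_id=205: ✓ → 87873
emp_id=206: ✗
emp_id=207: ✓ → 73050
emp_id=208: ✗
emp_id=209: ✗
emp_id=210: ✗
level_sum = 127030 + 152084 + 99564 + 87873 + 73050 = 539601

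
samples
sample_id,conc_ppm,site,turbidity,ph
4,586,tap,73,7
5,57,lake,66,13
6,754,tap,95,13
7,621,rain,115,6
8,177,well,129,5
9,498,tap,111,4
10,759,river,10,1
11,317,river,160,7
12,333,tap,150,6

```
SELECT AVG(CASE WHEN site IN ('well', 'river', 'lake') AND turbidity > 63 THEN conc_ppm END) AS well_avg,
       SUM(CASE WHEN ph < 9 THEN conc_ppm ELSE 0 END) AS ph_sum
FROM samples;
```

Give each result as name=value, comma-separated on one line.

well_avg=183.6666666667, ph_sum=3291

[well_avg: site IN ('well', 'river', 'lake') AND turbidity > 63]
sample_id=4: ✗
sample_id=5: ✓ → 57
sample_id=6: ✗
sample_id=7: ✗
sample_id=8: ✓ → 177
sample_id=9: ✗
sample_id=10: ✗
sample_id=11: ✓ → 317
sample_id=12: ✗
well_avg = (57 + 177 + 317) / 3 = 183.6666666667
—
[ph_sum: ph < 9]
sample_id=4: ✓ → 586
sample_id=5: ✗
sample_id=6: ✗
sample_id=7: ✓ → 621
sample_id=8: ✓ → 177
sample_id=9: ✓ → 498
sample_id=10: ✓ → 759
sample_id=11: ✓ → 317
sample_id=12: ✓ → 333
ph_sum = 586 + 621 + 177 + 498 + 759 + 317 + 333 = 3291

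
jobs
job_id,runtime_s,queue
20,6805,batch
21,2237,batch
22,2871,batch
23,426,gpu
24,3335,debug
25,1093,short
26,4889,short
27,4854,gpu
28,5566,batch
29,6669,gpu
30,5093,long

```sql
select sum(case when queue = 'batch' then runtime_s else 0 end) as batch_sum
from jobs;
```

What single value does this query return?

job_id=20: ✓ → 6805
job_id=21: ✓ → 2237
job_id=22: ✓ → 2871
job_id=23: ✗
job_id=24: ✗
job_id=25: ✗
job_id=26: ✗
job_id=27: ✗
job_id=28: ✓ → 5566
job_id=29: ✗
job_id=30: ✗
batch_sum = 6805 + 2237 + 2871 + 5566 = 17479

17479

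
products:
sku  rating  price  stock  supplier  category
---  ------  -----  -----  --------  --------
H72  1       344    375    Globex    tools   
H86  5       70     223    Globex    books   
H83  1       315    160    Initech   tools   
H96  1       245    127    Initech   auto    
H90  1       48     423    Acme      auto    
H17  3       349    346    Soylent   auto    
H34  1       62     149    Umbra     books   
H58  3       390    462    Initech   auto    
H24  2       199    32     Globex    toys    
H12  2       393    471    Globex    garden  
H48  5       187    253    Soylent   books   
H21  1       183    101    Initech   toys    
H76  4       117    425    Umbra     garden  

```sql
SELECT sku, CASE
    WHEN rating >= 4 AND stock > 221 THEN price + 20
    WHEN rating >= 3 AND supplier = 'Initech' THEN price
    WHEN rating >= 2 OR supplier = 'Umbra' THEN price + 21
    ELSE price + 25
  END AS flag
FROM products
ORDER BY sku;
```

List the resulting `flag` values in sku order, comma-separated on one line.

sku=H12: rating >= 2 OR supplier = 'Umbra' → 414
sku=H17: rating >= 2 OR supplier = 'Umbra' → 370
sku=H21: ELSE → 208
sku=H24: rating >= 2 OR supplier = 'Umbra' → 220
sku=H34: rating >= 2 OR supplier = 'Umbra' → 83
sku=H48: rating >= 4 AND stock > 221 → 207
sku=H58: rating >= 3 AND supplier = 'Initech' → 390
sku=H72: ELSE → 369
sku=H76: rating >= 4 AND stock > 221 → 137
sku=H83: ELSE → 340
sku=H86: rating >= 4 AND stock > 221 → 90
sku=H90: ELSE → 73
sku=H96: ELSE → 270

414, 370, 208, 220, 83, 207, 390, 369, 137, 340, 90, 73, 270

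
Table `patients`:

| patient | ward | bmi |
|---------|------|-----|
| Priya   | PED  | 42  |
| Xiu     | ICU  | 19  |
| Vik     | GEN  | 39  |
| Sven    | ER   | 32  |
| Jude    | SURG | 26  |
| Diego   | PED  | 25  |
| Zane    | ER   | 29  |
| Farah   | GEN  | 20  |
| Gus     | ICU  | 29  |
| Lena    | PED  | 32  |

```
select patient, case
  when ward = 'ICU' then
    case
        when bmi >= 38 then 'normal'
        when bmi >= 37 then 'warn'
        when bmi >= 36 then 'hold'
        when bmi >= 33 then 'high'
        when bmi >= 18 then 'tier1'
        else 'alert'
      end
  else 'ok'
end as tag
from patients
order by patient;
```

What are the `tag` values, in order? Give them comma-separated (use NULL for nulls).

patient=Diego: ward='PED' → outer ELSE → ok
patient=Farah: ward='GEN' → outer ELSE → ok
patient=Gus: ward='ICU' → inner[bmi >= 18] → tier1
patient=Jude: ward='SURG' → outer ELSE → ok
patient=Lena: ward='PED' → outer ELSE → ok
patient=Priya: ward='PED' → outer ELSE → ok
patient=Sven: ward='ER' → outer ELSE → ok
patient=Vik: ward='GEN' → outer ELSE → ok
patient=Xiu: ward='ICU' → inner[bmi >= 18] → tier1
patient=Zane: ward='ER' → outer ELSE → ok

ok, ok, tier1, ok, ok, ok, ok, ok, tier1, ok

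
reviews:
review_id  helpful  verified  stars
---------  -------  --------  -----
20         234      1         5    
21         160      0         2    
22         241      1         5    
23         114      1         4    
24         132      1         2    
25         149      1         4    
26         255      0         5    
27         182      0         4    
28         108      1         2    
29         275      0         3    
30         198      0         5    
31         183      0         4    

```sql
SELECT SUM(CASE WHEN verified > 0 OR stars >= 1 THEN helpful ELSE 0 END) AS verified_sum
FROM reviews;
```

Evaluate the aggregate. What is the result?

review_id=20: ✓ → 234
review_id=21: ✓ → 160
review_id=22: ✓ → 241
review_id=23: ✓ → 114
review_id=24: ✓ → 132
review_id=25: ✓ → 149
review_id=26: ✓ → 255
review_id=27: ✓ → 182
review_id=28: ✓ → 108
review_id=29: ✓ → 275
review_id=30: ✓ → 198
review_id=31: ✓ → 183
verified_sum = 234 + 160 + 241 + 114 + 132 + 149 + 255 + 182 + 108 + 275 + 198 + 183 = 2231

2231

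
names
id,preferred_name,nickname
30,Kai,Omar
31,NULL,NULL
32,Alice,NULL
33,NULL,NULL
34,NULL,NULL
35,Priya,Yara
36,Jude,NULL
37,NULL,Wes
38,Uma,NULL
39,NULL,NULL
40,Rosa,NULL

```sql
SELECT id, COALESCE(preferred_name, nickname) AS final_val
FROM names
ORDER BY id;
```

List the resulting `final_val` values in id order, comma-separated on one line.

id=30: preferred_name=Kai → Kai
id=31: preferred_name=NULL, nickname=NULL (all NULL) → NULL
id=32: preferred_name=Alice → Alice
id=33: preferred_name=NULL, nickname=NULL (all NULL) → NULL
id=34: preferred_name=NULL, nickname=NULL (all NULL) → NULL
id=35: preferred_name=Priya → Priya
id=36: preferred_name=Jude → Jude
id=37: preferred_name=NULL, nickname=Wes → Wes
id=38: preferred_name=Uma → Uma
id=39: preferred_name=NULL, nickname=NULL (all NULL) → NULL
id=40: preferred_name=Rosa → Rosa

Kai, NULL, Alice, NULL, NULL, Priya, Jude, Wes, Uma, NULL, Rosa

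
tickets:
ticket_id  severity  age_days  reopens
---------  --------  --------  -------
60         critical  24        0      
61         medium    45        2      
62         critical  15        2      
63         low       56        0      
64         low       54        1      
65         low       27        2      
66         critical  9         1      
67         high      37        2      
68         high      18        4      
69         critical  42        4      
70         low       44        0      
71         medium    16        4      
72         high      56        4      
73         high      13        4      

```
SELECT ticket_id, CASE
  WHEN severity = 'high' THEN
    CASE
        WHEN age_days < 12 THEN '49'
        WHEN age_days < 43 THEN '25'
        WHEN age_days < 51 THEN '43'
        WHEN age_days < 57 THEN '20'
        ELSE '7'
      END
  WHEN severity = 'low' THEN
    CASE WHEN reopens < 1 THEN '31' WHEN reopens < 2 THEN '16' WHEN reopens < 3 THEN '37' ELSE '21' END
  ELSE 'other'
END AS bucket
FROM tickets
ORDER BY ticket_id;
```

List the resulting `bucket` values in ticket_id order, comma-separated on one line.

ticket_id=60: severity='critical' → outer ELSE → other
ticket_id=61: severity='medium' → outer ELSE → other
ticket_id=62: severity='critical' → outer ELSE → other
ticket_id=63: severity='low' → inner[reopens < 1] → 31
ticket_id=64: severity='low' → inner[reopens < 2] → 16
ticket_id=65: severity='low' → inner[reopens < 3] → 37
ticket_id=66: severity='critical' → outer ELSE → other
ticket_id=67: severity='high' → inner[age_days < 43] → 25
ticket_id=68: severity='high' → inner[age_days < 43] → 25
ticket_id=69: severity='critical' → outer ELSE → other
ticket_id=70: severity='low' → inner[reopens < 1] → 31
ticket_id=71: severity='medium' → outer ELSE → other
ticket_id=72: severity='high' → inner[age_days < 57] → 20
ticket_id=73: severity='high' → inner[age_days < 43] → 25

other, other, other, 31, 16, 37, other, 25, 25, other, 31, other, 20, 25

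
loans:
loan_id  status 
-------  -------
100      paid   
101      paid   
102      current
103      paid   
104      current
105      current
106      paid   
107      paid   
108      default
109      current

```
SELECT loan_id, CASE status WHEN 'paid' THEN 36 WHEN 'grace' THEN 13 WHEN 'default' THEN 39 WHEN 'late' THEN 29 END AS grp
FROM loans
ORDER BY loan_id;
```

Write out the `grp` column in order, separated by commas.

36, 36, NULL, 36, NULL, NULL, 36, 36, 39, NULL

loan_id=100: status='paid' → 36
loan_id=101: status='paid' → 36
loan_id=102: (no match → NULL) → NULL
loan_id=103: status='paid' → 36
loan_id=104: (no match → NULL) → NULL
loan_id=105: (no match → NULL) → NULL
loan_id=106: status='paid' → 36
loan_id=107: status='paid' → 36
loan_id=108: status='default' → 39
loan_id=109: (no match → NULL) → NULL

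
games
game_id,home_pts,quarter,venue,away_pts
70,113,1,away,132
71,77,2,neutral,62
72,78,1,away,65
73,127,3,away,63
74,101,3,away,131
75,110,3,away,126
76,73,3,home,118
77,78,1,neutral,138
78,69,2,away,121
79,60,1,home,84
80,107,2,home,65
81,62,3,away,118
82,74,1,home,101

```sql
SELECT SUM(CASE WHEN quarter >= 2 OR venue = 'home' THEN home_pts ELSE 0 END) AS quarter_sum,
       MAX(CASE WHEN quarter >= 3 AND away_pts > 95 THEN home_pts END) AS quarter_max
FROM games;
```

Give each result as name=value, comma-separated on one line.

[quarter_sum: quarter >= 2 OR venue = 'home']
game_id=70: ✗
game_id=71: ✓ → 77
game_id=72: ✗
game_id=73: ✓ → 127
game_id=74: ✓ → 101
game_id=75: ✓ → 110
game_id=76: ✓ → 73
game_id=77: ✗
game_id=78: ✓ → 69
game_id=79: ✓ → 60
game_id=80: ✓ → 107
game_id=81: ✓ → 62
game_id=82: ✓ → 74
quarter_sum = 77 + 127 + 101 + 110 + 73 + 69 + 60 + 107 + 62 + 74 = 860
—
[quarter_max: quarter >= 3 AND away_pts > 95]
game_id=70: ✗
game_id=71: ✗
game_id=72: ✗
game_id=73: ✗
game_id=74: ✓ → 101
game_id=75: ✓ → 110
game_id=76: ✓ → 73
game_id=77: ✗
game_id=78: ✗
game_id=79: ✗
game_id=80: ✗
game_id=81: ✓ → 62
game_id=82: ✗
quarter_max = MAX(101, 110, 73, 62) = 110

quarter_sum=860, quarter_max=110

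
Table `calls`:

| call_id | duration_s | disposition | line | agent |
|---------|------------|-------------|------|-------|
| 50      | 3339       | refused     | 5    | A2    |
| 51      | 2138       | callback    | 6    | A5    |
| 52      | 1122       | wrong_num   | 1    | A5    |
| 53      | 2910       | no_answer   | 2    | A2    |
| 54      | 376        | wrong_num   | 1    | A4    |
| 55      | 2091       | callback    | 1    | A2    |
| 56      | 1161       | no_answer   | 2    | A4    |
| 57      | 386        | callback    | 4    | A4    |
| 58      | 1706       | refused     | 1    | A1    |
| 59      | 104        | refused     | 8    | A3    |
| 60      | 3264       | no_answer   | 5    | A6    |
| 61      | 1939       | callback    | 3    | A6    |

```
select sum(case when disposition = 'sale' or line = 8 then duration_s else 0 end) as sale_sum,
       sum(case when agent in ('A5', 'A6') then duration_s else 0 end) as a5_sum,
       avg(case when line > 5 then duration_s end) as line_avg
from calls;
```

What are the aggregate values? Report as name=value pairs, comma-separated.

sale_sum=104, a5_sum=8463, line_avg=1121

[sale_sum: disposition = 'sale' or line = 8]
call_id=50: ✗
call_id=51: ✗
call_id=52: ✗
call_id=53: ✗
call_id=54: ✗
call_id=55: ✗
call_id=56: ✗
call_id=57: ✗
call_id=58: ✗
call_id=59: ✓ → 104
call_id=60: ✗
call_id=61: ✗
sale_sum = 104
—
[a5_sum: agent in ('A5', 'A6')]
call_id=50: ✗
call_id=51: ✓ → 2138
call_id=52: ✓ → 1122
call_id=53: ✗
call_id=54: ✗
call_id=55: ✗
call_id=56: ✗
call_id=57: ✗
call_id=58: ✗
call_id=59: ✗
call_id=60: ✓ → 3264
call_id=61: ✓ → 1939
a5_sum = 2138 + 1122 + 3264 + 1939 = 8463
—
[line_avg: line > 5]
call_id=50: ✗
call_id=51: ✓ → 2138
call_id=52: ✗
call_id=53: ✗
call_id=54: ✗
call_id=55: ✗
call_id=56: ✗
call_id=57: ✗
call_id=58: ✗
call_id=59: ✓ → 104
call_id=60: ✗
call_id=61: ✗
line_avg = (2138 + 104) / 2 = 1121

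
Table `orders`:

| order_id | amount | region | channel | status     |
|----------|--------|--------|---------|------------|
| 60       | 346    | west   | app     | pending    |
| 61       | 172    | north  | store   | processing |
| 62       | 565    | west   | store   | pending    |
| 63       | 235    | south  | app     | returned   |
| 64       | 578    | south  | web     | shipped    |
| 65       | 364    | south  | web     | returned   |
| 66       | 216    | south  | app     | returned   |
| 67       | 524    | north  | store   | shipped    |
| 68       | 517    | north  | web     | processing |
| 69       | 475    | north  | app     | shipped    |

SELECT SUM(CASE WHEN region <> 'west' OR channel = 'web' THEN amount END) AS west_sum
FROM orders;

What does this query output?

order_id=60: ✗
order_id=61: ✓ → 172
order_id=62: ✗
order_id=63: ✓ → 235
order_id=64: ✓ → 578
order_id=65: ✓ → 364
order_id=66: ✓ → 216
order_id=67: ✓ → 524
order_id=68: ✓ → 517
order_id=69: ✓ → 475
west_sum = 172 + 235 + 578 + 364 + 216 + 524 + 517 + 475 = 3081

3081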